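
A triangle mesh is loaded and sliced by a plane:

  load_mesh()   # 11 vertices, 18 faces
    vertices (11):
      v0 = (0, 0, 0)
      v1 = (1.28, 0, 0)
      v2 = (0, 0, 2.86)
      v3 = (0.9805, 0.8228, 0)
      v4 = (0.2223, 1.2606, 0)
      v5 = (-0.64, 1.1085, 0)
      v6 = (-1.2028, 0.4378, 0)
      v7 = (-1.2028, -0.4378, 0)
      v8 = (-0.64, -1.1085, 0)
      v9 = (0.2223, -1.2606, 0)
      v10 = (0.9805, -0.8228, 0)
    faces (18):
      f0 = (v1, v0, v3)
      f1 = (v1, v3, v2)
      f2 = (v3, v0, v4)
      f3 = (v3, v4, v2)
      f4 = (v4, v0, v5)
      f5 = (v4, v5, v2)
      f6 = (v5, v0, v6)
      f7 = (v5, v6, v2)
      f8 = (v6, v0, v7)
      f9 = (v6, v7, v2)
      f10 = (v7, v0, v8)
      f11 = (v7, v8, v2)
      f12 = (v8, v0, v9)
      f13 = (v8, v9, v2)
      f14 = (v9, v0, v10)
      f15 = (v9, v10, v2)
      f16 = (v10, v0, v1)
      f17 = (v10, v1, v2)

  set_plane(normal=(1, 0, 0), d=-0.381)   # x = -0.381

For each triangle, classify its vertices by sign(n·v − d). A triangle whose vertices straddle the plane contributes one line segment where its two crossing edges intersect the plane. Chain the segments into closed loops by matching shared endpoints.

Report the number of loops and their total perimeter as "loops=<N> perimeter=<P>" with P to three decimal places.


loops=1 perimeter=7.007

Straddling triangles (10 of 18):
  (v4,v0,v5) [++-] → (-0.381, 0.659904, 0)–(-0.381, 1.15418, 0)  len=0.4943
  (v4,v5,v2) [+-+] → (-0.381, 1.15418, 0)–(-0.381, 0.659904, 1.15741)  len=1.2585
  (v5,v0,v6) [-+-] → (-0.381, 0.659904, 0)–(-0.381, 0.138678, 0)  len=0.5212
  (v5,v6,v2) [--+] → (-0.381, 0.138678, 1.95406)–(-0.381, 0.659904, 1.15741)  len=0.9520
  (v6,v0,v7) [-+-] → (-0.381, 0.138678, 0)–(-0.381, -0.138678, 0)  len=0.2774
  (v6,v7,v2) [--+] → (-0.381, -0.138678, 1.95406)–(-0.381, 0.138678, 1.95406)  len=0.2774
  (v7,v0,v8) [-+-] → (-0.381, -0.138678, 0)–(-0.381, -0.659904, 0)  len=0.5212
  (v7,v8,v2) [--+] → (-0.381, -0.659904, 1.15741)–(-0.381, -0.138678, 1.95406)  len=0.9520
  (v8,v0,v9) [-++] → (-0.381, -0.659904, 0)–(-0.381, -1.15418, 0)  len=0.4943
  (v8,v9,v2) [-++] → (-0.381, -1.15418, 0)–(-0.381, -0.659904, 1.15741)  len=1.2585

Chained into 1 loop(s):
  loop 1: 10 segments, perimeter = 7.0068
Total perimeter = 7.007


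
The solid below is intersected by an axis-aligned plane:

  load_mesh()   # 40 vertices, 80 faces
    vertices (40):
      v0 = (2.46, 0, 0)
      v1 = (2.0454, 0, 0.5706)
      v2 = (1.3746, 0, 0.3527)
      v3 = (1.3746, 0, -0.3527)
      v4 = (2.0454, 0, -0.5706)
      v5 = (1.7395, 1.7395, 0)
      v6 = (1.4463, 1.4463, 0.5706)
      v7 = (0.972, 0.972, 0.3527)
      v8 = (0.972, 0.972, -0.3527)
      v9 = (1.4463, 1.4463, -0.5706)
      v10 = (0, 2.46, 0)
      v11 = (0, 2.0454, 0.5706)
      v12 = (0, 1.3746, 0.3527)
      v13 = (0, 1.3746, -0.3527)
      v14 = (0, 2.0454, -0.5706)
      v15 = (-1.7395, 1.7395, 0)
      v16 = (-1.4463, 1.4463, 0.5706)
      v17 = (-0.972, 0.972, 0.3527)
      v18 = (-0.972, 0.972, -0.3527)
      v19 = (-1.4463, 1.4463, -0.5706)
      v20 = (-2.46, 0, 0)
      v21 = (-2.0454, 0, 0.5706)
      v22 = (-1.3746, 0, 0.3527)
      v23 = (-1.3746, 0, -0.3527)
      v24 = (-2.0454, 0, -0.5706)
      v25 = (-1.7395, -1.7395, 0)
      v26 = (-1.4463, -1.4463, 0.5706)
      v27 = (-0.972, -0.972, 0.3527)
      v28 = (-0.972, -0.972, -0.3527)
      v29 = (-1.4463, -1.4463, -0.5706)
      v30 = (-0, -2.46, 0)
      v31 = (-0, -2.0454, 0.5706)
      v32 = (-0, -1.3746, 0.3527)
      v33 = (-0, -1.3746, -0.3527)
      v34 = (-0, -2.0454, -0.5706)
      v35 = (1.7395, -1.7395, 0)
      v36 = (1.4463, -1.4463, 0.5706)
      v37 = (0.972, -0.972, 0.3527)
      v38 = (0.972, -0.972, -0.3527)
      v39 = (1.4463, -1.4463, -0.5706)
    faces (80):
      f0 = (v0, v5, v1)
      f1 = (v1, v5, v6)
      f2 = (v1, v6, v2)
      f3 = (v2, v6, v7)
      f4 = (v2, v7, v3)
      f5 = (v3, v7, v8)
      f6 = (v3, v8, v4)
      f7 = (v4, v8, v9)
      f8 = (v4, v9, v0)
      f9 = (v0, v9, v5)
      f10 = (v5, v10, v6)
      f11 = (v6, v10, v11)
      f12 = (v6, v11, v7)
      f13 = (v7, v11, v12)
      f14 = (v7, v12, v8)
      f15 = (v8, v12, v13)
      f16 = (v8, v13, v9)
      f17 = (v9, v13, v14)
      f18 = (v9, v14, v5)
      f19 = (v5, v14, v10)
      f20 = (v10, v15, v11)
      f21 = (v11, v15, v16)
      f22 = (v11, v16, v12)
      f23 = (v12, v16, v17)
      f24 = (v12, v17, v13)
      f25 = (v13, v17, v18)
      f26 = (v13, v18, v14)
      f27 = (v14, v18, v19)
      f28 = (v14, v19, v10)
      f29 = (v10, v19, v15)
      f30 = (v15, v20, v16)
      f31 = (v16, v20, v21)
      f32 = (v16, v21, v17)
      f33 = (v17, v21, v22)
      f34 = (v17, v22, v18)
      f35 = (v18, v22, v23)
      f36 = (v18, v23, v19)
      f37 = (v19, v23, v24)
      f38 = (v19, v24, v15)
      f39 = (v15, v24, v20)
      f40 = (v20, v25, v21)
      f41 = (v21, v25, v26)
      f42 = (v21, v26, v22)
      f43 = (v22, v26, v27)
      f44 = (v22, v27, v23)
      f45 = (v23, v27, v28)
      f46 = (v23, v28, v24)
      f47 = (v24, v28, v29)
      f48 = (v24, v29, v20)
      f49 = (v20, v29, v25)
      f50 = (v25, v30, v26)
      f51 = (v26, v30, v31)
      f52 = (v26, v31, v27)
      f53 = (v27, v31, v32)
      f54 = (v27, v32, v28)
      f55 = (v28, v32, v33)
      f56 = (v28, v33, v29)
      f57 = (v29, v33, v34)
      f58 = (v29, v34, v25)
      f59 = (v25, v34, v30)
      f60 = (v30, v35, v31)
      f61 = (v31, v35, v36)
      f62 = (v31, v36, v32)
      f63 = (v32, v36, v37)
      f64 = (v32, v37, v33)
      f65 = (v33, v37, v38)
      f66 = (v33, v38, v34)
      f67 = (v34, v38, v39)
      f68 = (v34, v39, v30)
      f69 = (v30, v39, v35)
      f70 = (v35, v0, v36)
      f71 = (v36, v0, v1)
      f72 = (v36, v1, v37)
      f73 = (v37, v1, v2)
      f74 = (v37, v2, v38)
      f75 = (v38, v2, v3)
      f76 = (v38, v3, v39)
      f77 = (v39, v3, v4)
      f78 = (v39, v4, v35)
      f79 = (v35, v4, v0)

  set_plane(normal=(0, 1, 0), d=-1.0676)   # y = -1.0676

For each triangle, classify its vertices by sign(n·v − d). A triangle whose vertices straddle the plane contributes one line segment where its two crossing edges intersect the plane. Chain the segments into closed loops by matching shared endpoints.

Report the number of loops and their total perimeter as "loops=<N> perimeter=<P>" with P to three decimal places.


loops=2 perimeter=7.802

Straddling triangles (24 of 80):
  (v20,v25,v21) [+-+] → (-2.0178, -1.0676, 0)–(-1.85766, -1.0676, 0.2204)  len=0.2724
  (v21,v25,v26) [+--] → (-1.85766, -1.0676, 0.2204)–(-1.60317, -1.0676, 0.5706)  len=0.4329
  (v21,v26,v22) [+-+] → (-1.60317, -1.0676, 0.5706)–(-1.42753, -1.0676, 0.513545)  len=0.1847
  (v22,v26,v27) [+-+] → (-1.42753, -1.0676, 0.513545)–(-1.0676, -1.0676, 0.39662)  len=0.3784
  (v24,v28,v29) [++-] → (-1.0676, -1.0676, -0.39662)–(-1.60317, -1.0676, -0.5706)  len=0.5631
  (v24,v29,v20) [+-+] → (-1.60317, -1.0676, -0.5706)–(-1.71173, -1.0676, -0.421194)  len=0.1847
  (v20,v29,v25) [+--] → (-1.71173, -1.0676, -0.421194)–(-2.0178, -1.0676, 0)  len=0.5207
  (v26,v31,v27) [--+] → (-0.885431, -1.0676, 0.372107)–(-1.0676, -1.0676, 0.39662)  len=0.1838
  (v27,v31,v32) [+--] → (-0.885431, -1.0676, 0.372107)–(-0.741192, -1.0676, 0.3527)  len=0.1455
  (v27,v32,v28) [+-+] → (-0.741192, -1.0676, 0.3527)–(-0.741192, -1.0676, -0.185198)  len=0.5379
  (v28,v32,v33) [+--] → (-0.741192, -1.0676, -0.185198)–(-0.741192, -1.0676, -0.3527)  len=0.1675
  (v28,v33,v29) [+--] → (-0.741192, -1.0676, -0.3527)–(-1.0676, -1.0676, -0.39662)  len=0.3293
  (v32,v36,v37) [--+] → (1.0676, -1.0676, 0.39662)–(0.741192, -1.0676, 0.3527)  len=0.3293
  (v32,v37,v33) [-+-] → (0.741192, -1.0676, 0.3527)–(0.741192, -1.0676, 0.185198)  len=0.1675
  (v33,v37,v38) [-++] → (0.741192, -1.0676, 0.185198)–(0.741192, -1.0676, -0.3527)  len=0.5379
  (v33,v38,v34) [-+-] → (0.741192, -1.0676, -0.3527)–(0.885431, -1.0676, -0.372107)  len=0.1455
  (v34,v38,v39) [-+-] → (0.885431, -1.0676, -0.372107)–(1.0676, -1.0676, -0.39662)  len=0.1838
  (v35,v0,v36) [-+-] → (2.0178, -1.0676, 0)–(1.71173, -1.0676, 0.421194)  len=0.5207
  (v36,v0,v1) [-++] → (1.71173, -1.0676, 0.421194)–(1.60317, -1.0676, 0.5706)  len=0.1847
  (v36,v1,v37) [-++] → (1.60317, -1.0676, 0.5706)–(1.0676, -1.0676, 0.39662)  len=0.5631
  (v38,v3,v39) [++-] → (1.42753, -1.0676, -0.513545)–(1.0676, -1.0676, -0.39662)  len=0.3784
  (v39,v3,v4) [-++] → (1.42753, -1.0676, -0.513545)–(1.60317, -1.0676, -0.5706)  len=0.1847
  (v39,v4,v35) [-+-] → (1.60317, -1.0676, -0.5706)–(1.85766, -1.0676, -0.2204)  len=0.4329
  (v35,v4,v0) [-++] → (1.85766, -1.0676, -0.2204)–(2.0178, -1.0676, 0)  len=0.2724

Chained into 2 loop(s):
  loop 1: 12 segments, perimeter = 3.9010
  loop 2: 12 segments, perimeter = 3.9010
Total perimeter = 7.802


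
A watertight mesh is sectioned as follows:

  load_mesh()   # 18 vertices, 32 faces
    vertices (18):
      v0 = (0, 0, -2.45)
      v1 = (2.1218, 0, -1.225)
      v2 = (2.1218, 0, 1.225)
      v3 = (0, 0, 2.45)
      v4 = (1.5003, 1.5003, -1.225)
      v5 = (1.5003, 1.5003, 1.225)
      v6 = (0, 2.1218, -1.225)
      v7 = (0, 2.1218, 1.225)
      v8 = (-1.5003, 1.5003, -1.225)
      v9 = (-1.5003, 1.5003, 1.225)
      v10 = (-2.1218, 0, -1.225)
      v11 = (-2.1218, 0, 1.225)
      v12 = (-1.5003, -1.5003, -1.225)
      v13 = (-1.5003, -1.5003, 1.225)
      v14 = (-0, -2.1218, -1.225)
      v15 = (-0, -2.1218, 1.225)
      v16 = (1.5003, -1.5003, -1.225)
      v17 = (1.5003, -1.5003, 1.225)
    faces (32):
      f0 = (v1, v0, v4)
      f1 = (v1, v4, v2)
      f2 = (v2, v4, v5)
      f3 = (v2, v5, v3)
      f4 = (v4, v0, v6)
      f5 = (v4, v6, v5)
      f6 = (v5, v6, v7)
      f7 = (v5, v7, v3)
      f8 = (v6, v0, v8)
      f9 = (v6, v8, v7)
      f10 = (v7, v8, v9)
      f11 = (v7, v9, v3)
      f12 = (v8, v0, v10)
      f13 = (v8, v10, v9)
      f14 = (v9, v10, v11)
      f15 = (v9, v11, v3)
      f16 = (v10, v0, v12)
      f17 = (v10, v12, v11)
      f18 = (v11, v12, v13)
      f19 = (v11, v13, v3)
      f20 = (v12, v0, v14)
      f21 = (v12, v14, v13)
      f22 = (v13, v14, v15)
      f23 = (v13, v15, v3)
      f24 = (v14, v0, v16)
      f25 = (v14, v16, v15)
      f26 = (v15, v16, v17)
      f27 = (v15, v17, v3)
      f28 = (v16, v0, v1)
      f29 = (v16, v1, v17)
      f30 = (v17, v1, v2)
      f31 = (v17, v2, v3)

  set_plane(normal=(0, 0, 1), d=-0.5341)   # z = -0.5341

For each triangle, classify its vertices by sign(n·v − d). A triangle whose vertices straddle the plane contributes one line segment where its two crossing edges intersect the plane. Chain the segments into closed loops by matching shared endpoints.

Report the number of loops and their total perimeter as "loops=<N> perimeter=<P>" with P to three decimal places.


loops=1 perimeter=12.991

Straddling triangles (16 of 32):
  (v1,v4,v2) [--+] → (1.67556, 1.07722, -0.5341)–(2.1218, 0, -0.5341)  len=1.1660
  (v2,v4,v5) [+-+] → (1.67556, 1.07722, -0.5341)–(1.5003, 1.5003, -0.5341)  len=0.4579
  (v4,v6,v5) [--+] → (0.423085, 1.94654, -0.5341)–(1.5003, 1.5003, -0.5341)  len=1.1660
  (v5,v6,v7) [+-+] → (0.423085, 1.94654, -0.5341)–(0, 2.1218, -0.5341)  len=0.4579
  (v6,v8,v7) [--+] → (-1.07722, 1.67556, -0.5341)–(0, 2.1218, -0.5341)  len=1.1660
  (v7,v8,v9) [+-+] → (-1.07722, 1.67556, -0.5341)–(-1.5003, 1.5003, -0.5341)  len=0.4579
  (v8,v10,v9) [--+] → (-1.94654, 0.423085, -0.5341)–(-1.5003, 1.5003, -0.5341)  len=1.1660
  (v9,v10,v11) [+-+] → (-1.94654, 0.423085, -0.5341)–(-2.1218, 0, -0.5341)  len=0.4579
  (v10,v12,v11) [--+] → (-1.67556, -1.07722, -0.5341)–(-2.1218, 0, -0.5341)  len=1.1660
  (v11,v12,v13) [+-+] → (-1.67556, -1.07722, -0.5341)–(-1.5003, -1.5003, -0.5341)  len=0.4579
  (v12,v14,v13) [--+] → (-0.423085, -1.94654, -0.5341)–(-1.5003, -1.5003, -0.5341)  len=1.1660
  (v13,v14,v15) [+-+] → (-0.423085, -1.94654, -0.5341)–(0, -2.1218, -0.5341)  len=0.4579
  (v14,v16,v15) [--+] → (1.07722, -1.67556, -0.5341)–(0, -2.1218, -0.5341)  len=1.1660
  (v15,v16,v17) [+-+] → (1.07722, -1.67556, -0.5341)–(1.5003, -1.5003, -0.5341)  len=0.4579
  (v16,v1,v17) [--+] → (1.94654, -0.423085, -0.5341)–(1.5003, -1.5003, -0.5341)  len=1.1660
  (v17,v1,v2) [+-+] → (1.94654, -0.423085, -0.5341)–(2.1218, 0, -0.5341)  len=0.4579

Chained into 1 loop(s):
  loop 1: 16 segments, perimeter = 12.9915
Total perimeter = 12.991


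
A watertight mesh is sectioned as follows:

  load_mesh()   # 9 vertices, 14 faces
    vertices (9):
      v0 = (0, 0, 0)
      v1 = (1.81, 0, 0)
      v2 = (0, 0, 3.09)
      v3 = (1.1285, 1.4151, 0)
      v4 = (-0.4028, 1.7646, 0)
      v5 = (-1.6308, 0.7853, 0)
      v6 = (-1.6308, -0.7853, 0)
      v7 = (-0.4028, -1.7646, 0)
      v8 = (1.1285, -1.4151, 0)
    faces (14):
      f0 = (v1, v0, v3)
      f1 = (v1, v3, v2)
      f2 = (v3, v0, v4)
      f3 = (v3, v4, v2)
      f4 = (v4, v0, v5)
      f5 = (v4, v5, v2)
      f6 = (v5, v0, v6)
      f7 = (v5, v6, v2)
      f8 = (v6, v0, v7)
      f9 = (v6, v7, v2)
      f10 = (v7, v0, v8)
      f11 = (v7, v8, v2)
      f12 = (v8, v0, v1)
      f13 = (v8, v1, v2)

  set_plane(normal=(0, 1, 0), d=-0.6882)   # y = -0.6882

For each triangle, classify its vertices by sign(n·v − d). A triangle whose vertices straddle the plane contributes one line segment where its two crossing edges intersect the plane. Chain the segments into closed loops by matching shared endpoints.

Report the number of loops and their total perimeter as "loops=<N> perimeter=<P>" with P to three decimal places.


Straddling triangles (8 of 14):
  (v5,v0,v6) [++-] → (-1.42916, -0.6882, 0)–(-1.6308, -0.6882, 0)  len=0.2016
  (v5,v6,v2) [+-+] → (-1.6308, -0.6882, 0)–(-1.42916, -0.6882, 0.382069)  len=0.4320
  (v6,v0,v7) [-+-] → (-1.42916, -0.6882, 0)–(-0.157093, -0.6882, 0)  len=1.2721
  (v6,v7,v2) [--+] → (-0.157093, -0.6882, 1.88489)–(-1.42916, -0.6882, 0.382069)  len=1.9689
  (v7,v0,v8) [-+-] → (-0.157093, -0.6882, 0)–(0.548819, -0.6882, 0)  len=0.7059
  (v7,v8,v2) [--+] → (0.548819, -0.6882, 1.58725)–(-0.157093, -0.6882, 1.88489)  len=0.7661
  (v8,v0,v1) [-++] → (0.548819, -0.6882, 0)–(1.47857, -0.6882, 0)  len=0.9297
  (v8,v1,v2) [-++] → (1.47857, -0.6882, 0)–(0.548819, -0.6882, 1.58725)  len=1.8395

Chained into 1 loop(s):
  loop 1: 8 segments, perimeter = 8.1159
Total perimeter = 8.116

loops=1 perimeter=8.116


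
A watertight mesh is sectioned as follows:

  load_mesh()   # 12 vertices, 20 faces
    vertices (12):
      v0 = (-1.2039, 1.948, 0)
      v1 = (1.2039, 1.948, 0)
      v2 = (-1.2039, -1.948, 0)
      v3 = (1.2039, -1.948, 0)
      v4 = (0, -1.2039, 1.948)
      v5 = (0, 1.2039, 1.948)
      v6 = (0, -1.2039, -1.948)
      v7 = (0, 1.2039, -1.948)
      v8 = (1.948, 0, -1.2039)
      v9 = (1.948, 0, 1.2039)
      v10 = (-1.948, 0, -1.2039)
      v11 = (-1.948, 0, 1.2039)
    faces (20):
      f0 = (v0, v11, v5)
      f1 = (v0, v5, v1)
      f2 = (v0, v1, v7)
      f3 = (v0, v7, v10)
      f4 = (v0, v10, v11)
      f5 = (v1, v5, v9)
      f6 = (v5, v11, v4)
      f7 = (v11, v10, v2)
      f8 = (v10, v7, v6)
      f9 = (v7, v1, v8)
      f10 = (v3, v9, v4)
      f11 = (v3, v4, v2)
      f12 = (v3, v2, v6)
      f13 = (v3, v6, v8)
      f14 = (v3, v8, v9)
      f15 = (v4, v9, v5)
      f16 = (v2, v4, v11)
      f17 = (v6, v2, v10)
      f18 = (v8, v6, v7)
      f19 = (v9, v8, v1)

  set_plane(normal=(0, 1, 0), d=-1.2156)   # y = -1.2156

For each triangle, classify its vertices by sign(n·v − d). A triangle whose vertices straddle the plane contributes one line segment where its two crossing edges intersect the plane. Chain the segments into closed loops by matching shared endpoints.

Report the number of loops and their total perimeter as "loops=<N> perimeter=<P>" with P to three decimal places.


loops=1 perimeter=10.172

Straddling triangles (8 of 20):
  (v11,v10,v2) [++-] → (-1.48366, -1.2156, -0.452637)–(-1.48366, -1.2156, 0.452637)  len=0.9053
  (v3,v9,v4) [-++] → (1.48366, -1.2156, 0.452637)–(0.0189298, -1.2156, 1.91737)  len=2.0714
  (v3,v4,v2) [-+-] → (0.0189298, -1.2156, 1.91737)–(-0.0189298, -1.2156, 1.91737)  len=0.0379
  (v3,v2,v6) [--+] → (-0.0189298, -1.2156, -1.91737)–(0.0189298, -1.2156, -1.91737)  len=0.0379
  (v3,v6,v8) [-++] → (0.0189298, -1.2156, -1.91737)–(1.48366, -1.2156, -0.452637)  len=2.0714
  (v3,v8,v9) [-++] → (1.48366, -1.2156, -0.452637)–(1.48366, -1.2156, 0.452637)  len=0.9053
  (v2,v4,v11) [-++] → (-0.0189298, -1.2156, 1.91737)–(-1.48366, -1.2156, 0.452637)  len=2.0714
  (v6,v2,v10) [+-+] → (-0.0189298, -1.2156, -1.91737)–(-1.48366, -1.2156, -0.452637)  len=2.0714

Chained into 1 loop(s):
  loop 1: 8 segments, perimeter = 10.1720
Total perimeter = 10.172


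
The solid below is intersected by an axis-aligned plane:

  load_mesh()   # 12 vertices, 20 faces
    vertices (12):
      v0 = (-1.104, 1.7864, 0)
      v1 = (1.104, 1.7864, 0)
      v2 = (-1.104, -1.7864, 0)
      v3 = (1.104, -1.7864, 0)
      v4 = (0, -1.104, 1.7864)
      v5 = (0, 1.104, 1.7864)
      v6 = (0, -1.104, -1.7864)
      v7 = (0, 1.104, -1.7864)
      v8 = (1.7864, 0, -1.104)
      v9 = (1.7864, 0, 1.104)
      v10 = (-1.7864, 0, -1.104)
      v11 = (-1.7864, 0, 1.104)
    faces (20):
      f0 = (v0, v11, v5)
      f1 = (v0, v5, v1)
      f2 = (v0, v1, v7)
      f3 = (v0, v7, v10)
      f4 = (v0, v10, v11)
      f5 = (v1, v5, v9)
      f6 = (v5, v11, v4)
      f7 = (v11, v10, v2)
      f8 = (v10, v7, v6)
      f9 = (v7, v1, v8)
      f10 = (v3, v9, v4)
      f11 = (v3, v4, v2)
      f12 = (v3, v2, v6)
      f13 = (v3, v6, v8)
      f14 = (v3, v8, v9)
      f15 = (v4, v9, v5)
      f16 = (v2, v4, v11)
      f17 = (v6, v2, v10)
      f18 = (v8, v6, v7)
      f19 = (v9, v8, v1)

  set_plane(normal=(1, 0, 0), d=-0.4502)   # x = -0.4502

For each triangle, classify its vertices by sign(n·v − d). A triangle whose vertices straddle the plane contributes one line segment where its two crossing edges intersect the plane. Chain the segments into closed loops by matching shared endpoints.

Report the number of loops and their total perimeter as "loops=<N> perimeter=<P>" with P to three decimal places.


loops=1 perimeter=10.981

Straddling triangles (10 of 20):
  (v0,v11,v5) [--+] → (-0.4502, 0.825775, 1.61442)–(-0.4502, 1.38228, 1.05792)  len=0.7870
  (v0,v5,v1) [-++] → (-0.4502, 1.38228, 1.05792)–(-0.4502, 1.7864, 0)  len=1.1325
  (v0,v1,v7) [-++] → (-0.4502, 1.7864, 0)–(-0.4502, 1.38228, -1.05792)  len=1.1325
  (v0,v7,v10) [-+-] → (-0.4502, 1.38228, -1.05792)–(-0.4502, 0.825775, -1.61442)  len=0.7870
  (v5,v11,v4) [+-+] → (-0.4502, 0.825775, 1.61442)–(-0.4502, -0.825775, 1.61442)  len=1.6516
  (v10,v7,v6) [-++] → (-0.4502, 0.825775, -1.61442)–(-0.4502, -0.825775, -1.61442)  len=1.6516
  (v3,v4,v2) [++-] → (-0.4502, -1.38228, 1.05792)–(-0.4502, -1.7864, 0)  len=1.1325
  (v3,v2,v6) [+-+] → (-0.4502, -1.7864, 0)–(-0.4502, -1.38228, -1.05792)  len=1.1325
  (v2,v4,v11) [-+-] → (-0.4502, -1.38228, 1.05792)–(-0.4502, -0.825775, 1.61442)  len=0.7870
  (v6,v2,v10) [+--] → (-0.4502, -1.38228, -1.05792)–(-0.4502, -0.825775, -1.61442)  len=0.7870

Chained into 1 loop(s):
  loop 1: 10 segments, perimeter = 10.9811
Total perimeter = 10.981


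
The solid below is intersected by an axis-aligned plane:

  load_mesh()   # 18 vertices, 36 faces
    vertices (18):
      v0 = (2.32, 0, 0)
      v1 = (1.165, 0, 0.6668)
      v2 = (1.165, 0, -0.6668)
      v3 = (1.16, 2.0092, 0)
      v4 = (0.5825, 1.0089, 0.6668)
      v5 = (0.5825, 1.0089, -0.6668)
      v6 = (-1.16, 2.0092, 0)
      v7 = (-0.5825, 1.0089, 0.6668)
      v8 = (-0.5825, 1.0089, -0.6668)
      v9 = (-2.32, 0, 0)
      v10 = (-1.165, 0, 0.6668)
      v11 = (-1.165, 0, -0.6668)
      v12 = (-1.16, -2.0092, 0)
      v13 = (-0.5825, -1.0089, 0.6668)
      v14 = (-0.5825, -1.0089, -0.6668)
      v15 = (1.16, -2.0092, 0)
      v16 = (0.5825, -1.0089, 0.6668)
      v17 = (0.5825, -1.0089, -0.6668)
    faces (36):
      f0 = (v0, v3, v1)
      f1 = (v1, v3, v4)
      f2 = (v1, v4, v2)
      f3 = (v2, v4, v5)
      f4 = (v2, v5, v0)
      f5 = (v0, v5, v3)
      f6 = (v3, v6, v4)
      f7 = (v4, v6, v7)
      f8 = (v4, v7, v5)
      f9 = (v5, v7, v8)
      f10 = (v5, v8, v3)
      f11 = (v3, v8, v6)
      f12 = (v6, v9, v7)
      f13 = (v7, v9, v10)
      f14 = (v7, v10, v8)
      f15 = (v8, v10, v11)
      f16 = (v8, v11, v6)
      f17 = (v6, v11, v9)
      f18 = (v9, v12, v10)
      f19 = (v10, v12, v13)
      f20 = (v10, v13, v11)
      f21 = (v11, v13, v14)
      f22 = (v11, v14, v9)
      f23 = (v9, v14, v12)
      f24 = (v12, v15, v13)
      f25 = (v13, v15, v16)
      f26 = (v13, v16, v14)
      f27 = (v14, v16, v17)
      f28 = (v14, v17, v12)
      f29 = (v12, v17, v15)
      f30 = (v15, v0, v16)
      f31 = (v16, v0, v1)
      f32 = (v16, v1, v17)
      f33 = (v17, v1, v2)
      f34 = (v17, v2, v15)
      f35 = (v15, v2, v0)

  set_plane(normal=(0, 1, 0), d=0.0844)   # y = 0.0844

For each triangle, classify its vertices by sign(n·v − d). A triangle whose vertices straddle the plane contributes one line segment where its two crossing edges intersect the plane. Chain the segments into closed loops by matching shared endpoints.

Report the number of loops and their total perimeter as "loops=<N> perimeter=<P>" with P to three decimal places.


loops=2 perimeter=8.002

Straddling triangles (12 of 36):
  (v0,v3,v1) [-+-] → (2.27127, 0.0844, 0)–(1.16479, 0.0844, 0.63879)  len=1.2776
  (v1,v3,v4) [-++] → (1.16479, 0.0844, 0.63879)–(1.11627, 0.0844, 0.6668)  len=0.0560
  (v1,v4,v2) [-+-] → (1.11627, 0.0844, 0.6668)–(1.11627, 0.0844, -0.555237)  len=1.2220
  (v2,v4,v5) [-++] → (1.11627, 0.0844, -0.555237)–(1.11627, 0.0844, -0.6668)  len=0.1116
  (v2,v5,v0) [-+-] → (1.11627, 0.0844, -0.6668)–(2.17465, 0.0844, -0.0557815)  len=1.2221
  (v0,v5,v3) [-++] → (2.17465, 0.0844, -0.0557815)–(2.27127, 0.0844, 0)  len=0.1116
  (v6,v9,v7) [+-+] → (-2.27127, 0.0844, 0)–(-2.17465, 0.0844, 0.0557815)  len=0.1116
  (v7,v9,v10) [+--] → (-2.17465, 0.0844, 0.0557815)–(-1.11627, 0.0844, 0.6668)  len=1.2221
  (v7,v10,v8) [+-+] → (-1.11627, 0.0844, 0.6668)–(-1.11627, 0.0844, 0.555237)  len=0.1116
  (v8,v10,v11) [+--] → (-1.11627, 0.0844, 0.555237)–(-1.11627, 0.0844, -0.6668)  len=1.2220
  (v8,v11,v6) [+-+] → (-1.11627, 0.0844, -0.6668)–(-1.16479, 0.0844, -0.63879)  len=0.0560
  (v6,v11,v9) [+--] → (-1.16479, 0.0844, -0.63879)–(-2.27127, 0.0844, 0)  len=1.2776

Chained into 2 loop(s):
  loop 1: 6 segments, perimeter = 4.0009
  loop 2: 6 segments, perimeter = 4.0009
Total perimeter = 8.002


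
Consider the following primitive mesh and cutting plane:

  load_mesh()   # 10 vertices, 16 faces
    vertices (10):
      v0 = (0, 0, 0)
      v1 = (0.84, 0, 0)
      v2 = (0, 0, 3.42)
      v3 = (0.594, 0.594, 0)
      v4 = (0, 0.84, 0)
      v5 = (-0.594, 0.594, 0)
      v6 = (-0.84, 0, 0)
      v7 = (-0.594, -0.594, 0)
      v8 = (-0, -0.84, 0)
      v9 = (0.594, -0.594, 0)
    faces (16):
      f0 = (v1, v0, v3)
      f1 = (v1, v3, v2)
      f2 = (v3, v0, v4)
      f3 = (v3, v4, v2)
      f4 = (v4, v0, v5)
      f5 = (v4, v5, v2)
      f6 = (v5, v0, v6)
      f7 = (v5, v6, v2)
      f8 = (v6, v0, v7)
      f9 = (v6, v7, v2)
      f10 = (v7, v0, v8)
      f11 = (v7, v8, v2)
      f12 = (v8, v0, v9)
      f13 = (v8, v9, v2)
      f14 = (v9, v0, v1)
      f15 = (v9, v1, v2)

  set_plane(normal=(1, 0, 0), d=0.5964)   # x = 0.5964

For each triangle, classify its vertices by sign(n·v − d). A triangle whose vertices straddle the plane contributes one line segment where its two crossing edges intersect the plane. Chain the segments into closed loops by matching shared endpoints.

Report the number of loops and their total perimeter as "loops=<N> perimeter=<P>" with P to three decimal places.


Straddling triangles (4 of 16):
  (v1,v0,v3) [+--] → (0.5964, 0, 0)–(0.5964, 0.588205, 0)  len=0.5882
  (v1,v3,v2) [+--] → (0.5964, 0.588205, 0)–(0.5964, 0, 0.9918)  len=1.1531
  (v9,v0,v1) [--+] → (0.5964, 0, 0)–(0.5964, -0.588205, 0)  len=0.5882
  (v9,v1,v2) [-+-] → (0.5964, -0.588205, 0)–(0.5964, 0, 0.9918)  len=1.1531

Chained into 1 loop(s):
  loop 1: 4 segments, perimeter = 3.4826
Total perimeter = 3.483

loops=1 perimeter=3.483


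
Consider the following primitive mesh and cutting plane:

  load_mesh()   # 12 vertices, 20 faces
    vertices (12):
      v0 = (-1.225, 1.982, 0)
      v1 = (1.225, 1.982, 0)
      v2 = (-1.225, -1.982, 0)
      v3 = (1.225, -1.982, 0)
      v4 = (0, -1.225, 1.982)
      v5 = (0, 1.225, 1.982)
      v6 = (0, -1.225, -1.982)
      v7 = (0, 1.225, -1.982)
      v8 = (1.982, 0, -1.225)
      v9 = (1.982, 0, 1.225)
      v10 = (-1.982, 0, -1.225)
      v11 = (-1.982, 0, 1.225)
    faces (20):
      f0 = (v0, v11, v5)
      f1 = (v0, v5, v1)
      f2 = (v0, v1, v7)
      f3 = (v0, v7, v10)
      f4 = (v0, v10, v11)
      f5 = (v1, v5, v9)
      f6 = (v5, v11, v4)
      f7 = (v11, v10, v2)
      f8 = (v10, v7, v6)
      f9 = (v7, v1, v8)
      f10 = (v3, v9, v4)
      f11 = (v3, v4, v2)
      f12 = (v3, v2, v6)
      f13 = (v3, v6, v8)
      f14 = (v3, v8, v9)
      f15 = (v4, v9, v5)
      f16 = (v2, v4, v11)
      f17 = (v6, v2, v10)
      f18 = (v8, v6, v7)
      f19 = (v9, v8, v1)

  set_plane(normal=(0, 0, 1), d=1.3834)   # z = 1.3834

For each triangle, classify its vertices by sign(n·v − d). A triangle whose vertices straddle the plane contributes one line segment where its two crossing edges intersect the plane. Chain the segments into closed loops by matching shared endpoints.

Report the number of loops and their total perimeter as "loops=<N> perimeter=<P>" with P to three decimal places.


Straddling triangles (8 of 20):
  (v0,v11,v5) [--+] → (-1.56727, 0.256328, 1.3834)–(-0.369972, 1.45363, 1.3834)  len=1.6932
  (v0,v5,v1) [-+-] → (-0.369972, 1.45363, 1.3834)–(0.369972, 1.45363, 1.3834)  len=0.7399
  (v1,v5,v9) [-+-] → (0.369972, 1.45363, 1.3834)–(1.56727, 0.256328, 1.3834)  len=1.6932
  (v5,v11,v4) [+-+] → (-1.56727, 0.256328, 1.3834)–(-1.56727, -0.256328, 1.3834)  len=0.5127
  (v3,v9,v4) [--+] → (1.56727, -0.256328, 1.3834)–(0.369972, -1.45363, 1.3834)  len=1.6932
  (v3,v4,v2) [-+-] → (0.369972, -1.45363, 1.3834)–(-0.369972, -1.45363, 1.3834)  len=0.7399
  (v4,v9,v5) [+-+] → (1.56727, -0.256328, 1.3834)–(1.56727, 0.256328, 1.3834)  len=0.5127
  (v2,v4,v11) [-+-] → (-0.369972, -1.45363, 1.3834)–(-1.56727, -0.256328, 1.3834)  len=1.6932

Chained into 1 loop(s):
  loop 1: 8 segments, perimeter = 9.2782
Total perimeter = 9.278

loops=1 perimeter=9.278


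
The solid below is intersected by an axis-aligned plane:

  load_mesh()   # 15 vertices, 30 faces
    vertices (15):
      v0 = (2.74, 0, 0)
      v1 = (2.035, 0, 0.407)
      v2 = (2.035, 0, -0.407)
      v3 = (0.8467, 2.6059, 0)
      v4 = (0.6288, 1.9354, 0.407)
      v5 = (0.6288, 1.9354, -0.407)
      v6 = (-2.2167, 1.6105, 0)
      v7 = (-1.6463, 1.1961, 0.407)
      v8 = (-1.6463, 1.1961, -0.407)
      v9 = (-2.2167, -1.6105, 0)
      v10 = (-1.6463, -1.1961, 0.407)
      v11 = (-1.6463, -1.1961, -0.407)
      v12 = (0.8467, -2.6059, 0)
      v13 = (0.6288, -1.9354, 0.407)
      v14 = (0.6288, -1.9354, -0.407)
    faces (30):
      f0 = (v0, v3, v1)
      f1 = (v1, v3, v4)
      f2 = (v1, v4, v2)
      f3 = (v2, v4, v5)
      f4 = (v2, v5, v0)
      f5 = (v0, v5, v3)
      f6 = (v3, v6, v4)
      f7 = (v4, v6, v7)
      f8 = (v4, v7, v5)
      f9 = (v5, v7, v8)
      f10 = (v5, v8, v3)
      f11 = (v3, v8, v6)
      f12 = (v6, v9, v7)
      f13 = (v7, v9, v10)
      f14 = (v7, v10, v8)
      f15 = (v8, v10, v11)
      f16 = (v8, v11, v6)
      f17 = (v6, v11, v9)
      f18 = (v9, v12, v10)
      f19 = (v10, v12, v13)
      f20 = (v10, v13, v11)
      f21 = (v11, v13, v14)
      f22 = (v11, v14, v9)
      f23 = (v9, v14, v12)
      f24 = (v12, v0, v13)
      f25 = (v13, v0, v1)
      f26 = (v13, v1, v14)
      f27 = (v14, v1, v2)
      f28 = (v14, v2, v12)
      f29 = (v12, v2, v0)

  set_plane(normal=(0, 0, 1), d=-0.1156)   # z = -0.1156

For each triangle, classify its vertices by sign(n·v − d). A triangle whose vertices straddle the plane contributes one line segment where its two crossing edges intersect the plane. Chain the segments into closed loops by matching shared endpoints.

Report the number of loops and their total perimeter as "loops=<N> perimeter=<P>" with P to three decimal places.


loops=2 perimeter=26.889

Straddling triangles (20 of 30):
  (v1,v4,v2) [++-] → (1.5316, 0.692845, -0.1156)–(2.035, 0, -0.1156)  len=0.8564
  (v2,v4,v5) [-+-] → (1.5316, 0.692845, -0.1156)–(0.6288, 1.9354, -0.1156)  len=1.5359
  (v2,v5,v0) [--+] → (2.14036, 0.549711, -0.1156)–(2.53976, 0, -0.1156)  len=0.6795
  (v0,v5,v3) [+-+] → (2.14036, 0.549711, -0.1156)–(0.78481, 2.41546, -0.1156)  len=2.3062
  (v4,v7,v5) [++-] → (-0.185652, 1.67074, -0.1156)–(0.6288, 1.9354, -0.1156)  len=0.8564
  (v5,v7,v8) [-+-] → (-0.185652, 1.67074, -0.1156)–(-1.6463, 1.1961, -0.1156)  len=1.5358
  (v5,v8,v3) [--+] → (0.138614, 2.20548, -0.1156)–(0.78481, 2.41546, -0.1156)  len=0.6795
  (v3,v8,v6) [+-+] → (0.138614, 2.20548, -0.1156)–(-2.05469, 1.4928, -0.1156)  len=2.3062
  (v7,v10,v8) [++-] → (-1.6463, 0.339728, -0.1156)–(-1.6463, 1.1961, -0.1156)  len=0.8564
  (v8,v10,v11) [-+-] → (-1.6463, 0.339728, -0.1156)–(-1.6463, -1.1961, -0.1156)  len=1.5358
  (v8,v11,v6) [--+] → (-2.05469, 0.813343, -0.1156)–(-2.05469, 1.4928, -0.1156)  len=0.6795
  (v6,v11,v9) [+-+] → (-2.05469, 0.813343, -0.1156)–(-2.05469, -1.4928, -0.1156)  len=2.3061
  (v10,v13,v11) [++-] → (-0.831848, -1.46076, -0.1156)–(-1.6463, -1.1961, -0.1156)  len=0.8564
  (v11,v13,v14) [-+-] → (-0.831848, -1.46076, -0.1156)–(0.6288, -1.9354, -0.1156)  len=1.5358
  (v11,v14,v9) [--+] → (-1.40849, -1.70278, -0.1156)–(-2.05469, -1.4928, -0.1156)  len=0.6795
  (v9,v14,v12) [+-+] → (-1.40849, -1.70278, -0.1156)–(0.78481, -2.41546, -0.1156)  len=2.3062
  (v13,v1,v14) [++-] → (1.1322, -1.24256, -0.1156)–(0.6288, -1.9354, -0.1156)  len=0.8564
  (v14,v1,v2) [-+-] → (1.1322, -1.24256, -0.1156)–(2.035, 0, -0.1156)  len=1.5359
  (v14,v2,v12) [--+] → (1.18421, -1.86575, -0.1156)–(0.78481, -2.41546, -0.1156)  len=0.6795
  (v12,v2,v0) [+-+] → (1.18421, -1.86575, -0.1156)–(2.53976, 0, -0.1156)  len=2.3062

Chained into 2 loop(s):
  loop 1: 10 segments, perimeter = 11.9612
  loop 2: 10 segments, perimeter = 14.9282
Total perimeter = 26.889


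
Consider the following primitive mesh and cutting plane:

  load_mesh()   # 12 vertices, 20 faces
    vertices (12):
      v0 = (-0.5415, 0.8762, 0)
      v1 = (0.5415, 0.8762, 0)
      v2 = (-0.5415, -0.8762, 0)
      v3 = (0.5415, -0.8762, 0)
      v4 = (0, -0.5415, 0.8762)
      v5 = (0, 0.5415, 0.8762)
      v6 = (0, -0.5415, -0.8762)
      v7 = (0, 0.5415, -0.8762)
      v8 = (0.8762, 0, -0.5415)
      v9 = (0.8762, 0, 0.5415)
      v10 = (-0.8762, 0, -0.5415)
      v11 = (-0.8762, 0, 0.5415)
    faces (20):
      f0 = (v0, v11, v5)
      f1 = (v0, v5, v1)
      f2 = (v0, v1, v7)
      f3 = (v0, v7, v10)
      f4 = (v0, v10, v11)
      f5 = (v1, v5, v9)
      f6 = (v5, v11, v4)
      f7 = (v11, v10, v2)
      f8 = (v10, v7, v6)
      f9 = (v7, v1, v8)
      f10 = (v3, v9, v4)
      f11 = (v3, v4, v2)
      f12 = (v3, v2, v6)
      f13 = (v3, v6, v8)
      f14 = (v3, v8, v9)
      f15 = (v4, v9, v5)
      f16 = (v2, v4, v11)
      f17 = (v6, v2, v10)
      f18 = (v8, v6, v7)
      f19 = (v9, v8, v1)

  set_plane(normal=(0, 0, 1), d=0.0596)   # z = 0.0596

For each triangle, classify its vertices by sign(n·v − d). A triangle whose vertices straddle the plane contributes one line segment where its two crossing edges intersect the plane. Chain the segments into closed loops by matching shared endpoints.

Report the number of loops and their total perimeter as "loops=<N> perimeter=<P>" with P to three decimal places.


loops=1 perimeter=5.774

Straddling triangles (10 of 20):
  (v0,v11,v5) [-++] → (-0.578339, 0.779761, 0.0596)–(-0.504667, 0.853433, 0.0596)  len=0.1042
  (v0,v5,v1) [-+-] → (-0.504667, 0.853433, 0.0596)–(0.504667, 0.853433, 0.0596)  len=1.0093
  (v0,v10,v11) [--+] → (-0.8762, 0, 0.0596)–(-0.578339, 0.779761, 0.0596)  len=0.8347
  (v1,v5,v9) [-++] → (0.504667, 0.853433, 0.0596)–(0.578339, 0.779761, 0.0596)  len=0.1042
  (v11,v10,v2) [+--] → (-0.8762, 0, 0.0596)–(-0.578339, -0.779761, 0.0596)  len=0.8347
  (v3,v9,v4) [-++] → (0.578339, -0.779761, 0.0596)–(0.504667, -0.853433, 0.0596)  len=0.1042
  (v3,v4,v2) [-+-] → (0.504667, -0.853433, 0.0596)–(-0.504667, -0.853433, 0.0596)  len=1.0093
  (v3,v8,v9) [--+] → (0.8762, 0, 0.0596)–(0.578339, -0.779761, 0.0596)  len=0.8347
  (v2,v4,v11) [-++] → (-0.504667, -0.853433, 0.0596)–(-0.578339, -0.779761, 0.0596)  len=0.1042
  (v9,v8,v1) [+--] → (0.8762, 0, 0.0596)–(0.578339, 0.779761, 0.0596)  len=0.8347

Chained into 1 loop(s):
  loop 1: 10 segments, perimeter = 5.7743
Total perimeter = 5.774


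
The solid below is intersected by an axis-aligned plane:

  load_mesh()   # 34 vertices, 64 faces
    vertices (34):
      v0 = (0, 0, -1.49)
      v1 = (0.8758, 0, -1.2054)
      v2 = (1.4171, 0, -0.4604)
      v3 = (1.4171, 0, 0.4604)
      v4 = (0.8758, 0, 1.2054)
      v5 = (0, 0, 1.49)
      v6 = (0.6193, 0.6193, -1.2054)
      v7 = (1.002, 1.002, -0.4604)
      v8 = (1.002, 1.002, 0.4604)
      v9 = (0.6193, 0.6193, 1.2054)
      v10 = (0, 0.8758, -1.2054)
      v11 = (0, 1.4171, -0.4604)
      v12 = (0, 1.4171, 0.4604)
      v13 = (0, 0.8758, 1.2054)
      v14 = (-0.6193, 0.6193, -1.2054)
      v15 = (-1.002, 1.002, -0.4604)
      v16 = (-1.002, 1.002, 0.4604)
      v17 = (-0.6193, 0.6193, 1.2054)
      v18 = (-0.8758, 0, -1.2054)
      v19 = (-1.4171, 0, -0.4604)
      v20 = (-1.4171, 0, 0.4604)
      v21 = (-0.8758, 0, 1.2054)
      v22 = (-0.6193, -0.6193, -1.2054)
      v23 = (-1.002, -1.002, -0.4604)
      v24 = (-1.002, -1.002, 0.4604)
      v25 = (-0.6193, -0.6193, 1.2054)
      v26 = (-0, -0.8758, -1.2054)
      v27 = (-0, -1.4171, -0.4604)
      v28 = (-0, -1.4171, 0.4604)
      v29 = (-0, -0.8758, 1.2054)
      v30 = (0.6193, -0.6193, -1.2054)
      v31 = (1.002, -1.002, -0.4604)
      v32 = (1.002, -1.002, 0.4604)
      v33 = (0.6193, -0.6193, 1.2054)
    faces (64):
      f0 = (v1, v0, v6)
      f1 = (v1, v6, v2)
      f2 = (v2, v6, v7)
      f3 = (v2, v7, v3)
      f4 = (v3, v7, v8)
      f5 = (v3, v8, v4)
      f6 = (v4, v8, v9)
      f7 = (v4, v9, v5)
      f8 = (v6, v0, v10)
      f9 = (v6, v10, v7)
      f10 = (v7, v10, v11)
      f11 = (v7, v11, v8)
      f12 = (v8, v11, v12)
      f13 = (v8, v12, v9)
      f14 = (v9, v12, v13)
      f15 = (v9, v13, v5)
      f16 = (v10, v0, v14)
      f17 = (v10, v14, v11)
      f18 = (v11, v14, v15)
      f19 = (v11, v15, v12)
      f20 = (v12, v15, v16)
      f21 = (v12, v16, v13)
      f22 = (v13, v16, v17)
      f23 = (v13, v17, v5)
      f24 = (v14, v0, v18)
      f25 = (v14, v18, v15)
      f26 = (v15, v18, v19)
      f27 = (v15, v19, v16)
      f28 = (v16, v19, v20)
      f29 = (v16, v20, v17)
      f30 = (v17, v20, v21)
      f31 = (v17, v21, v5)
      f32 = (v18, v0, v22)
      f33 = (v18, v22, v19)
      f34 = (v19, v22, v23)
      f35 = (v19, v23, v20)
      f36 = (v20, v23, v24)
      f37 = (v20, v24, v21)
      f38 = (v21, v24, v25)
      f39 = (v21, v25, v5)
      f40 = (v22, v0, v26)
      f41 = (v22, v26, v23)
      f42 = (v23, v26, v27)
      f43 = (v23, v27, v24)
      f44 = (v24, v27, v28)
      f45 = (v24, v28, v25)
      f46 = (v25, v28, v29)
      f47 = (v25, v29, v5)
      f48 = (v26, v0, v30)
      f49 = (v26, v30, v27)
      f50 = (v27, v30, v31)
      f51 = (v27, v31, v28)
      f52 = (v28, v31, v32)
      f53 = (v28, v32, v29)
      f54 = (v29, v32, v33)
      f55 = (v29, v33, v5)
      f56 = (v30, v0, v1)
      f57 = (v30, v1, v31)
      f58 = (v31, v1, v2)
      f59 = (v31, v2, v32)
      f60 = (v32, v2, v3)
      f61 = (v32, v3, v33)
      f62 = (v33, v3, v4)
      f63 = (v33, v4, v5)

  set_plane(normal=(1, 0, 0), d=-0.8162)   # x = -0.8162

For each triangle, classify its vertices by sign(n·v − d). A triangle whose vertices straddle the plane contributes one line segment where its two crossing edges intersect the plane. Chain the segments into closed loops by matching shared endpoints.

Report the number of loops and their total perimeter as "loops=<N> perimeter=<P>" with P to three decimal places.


Straddling triangles (20 of 64):
  (v11,v14,v15) [++-] → (-0.8162, 0.8162, -0.822096)–(-0.8162, 1.07897, -0.4604)  len=0.4471
  (v11,v15,v12) [+-+] → (-0.8162, 1.07897, -0.4604)–(-0.8162, 1.07897, -0.289657)  len=0.1707
  (v12,v15,v16) [+--] → (-0.8162, 1.07897, -0.289657)–(-0.8162, 1.07897, 0.4604)  len=0.7501
  (v12,v16,v13) [+-+] → (-0.8162, 1.07897, 0.4604)–(-0.8162, 0.978599, 0.598545)  len=0.1708
  (v13,v16,v17) [+-+] → (-0.8162, 0.978599, 0.598545)–(-0.8162, 0.8162, 0.822096)  len=0.2763
  (v14,v0,v18) [++-] → (-0.8162, 0, -1.22477)–(-0.8162, 0.1439, -1.2054)  len=0.1452
  (v14,v18,v15) [+--] → (-0.8162, 0.1439, -1.2054)–(-0.8162, 0.8162, -0.822096)  len=0.7739
  (v16,v20,v17) [--+] → (-0.8162, 0.466454, 1.02153)–(-0.8162, 0.8162, 0.822096)  len=0.4026
  (v17,v20,v21) [+--] → (-0.8162, 0.466454, 1.02153)–(-0.8162, 0.1439, 1.2054)  len=0.3713
  (v17,v21,v5) [+-+] → (-0.8162, 0.1439, 1.2054)–(-0.8162, 0, 1.22477)  len=0.1452
  (v18,v0,v22) [-++] → (-0.8162, 0, -1.22477)–(-0.8162, -0.1439, -1.2054)  len=0.1452
  (v18,v22,v19) [-+-] → (-0.8162, -0.1439, -1.2054)–(-0.8162, -0.466454, -1.02153)  len=0.3713
  (v19,v22,v23) [-+-] → (-0.8162, -0.466454, -1.02153)–(-0.8162, -0.8162, -0.822096)  len=0.4026
  (v21,v24,v25) [--+] → (-0.8162, -0.8162, 0.822096)–(-0.8162, -0.1439, 1.2054)  len=0.7739
  (v21,v25,v5) [-++] → (-0.8162, -0.1439, 1.2054)–(-0.8162, 0, 1.22477)  len=0.1452
  (v22,v26,v23) [++-] → (-0.8162, -0.978599, -0.598545)–(-0.8162, -0.8162, -0.822096)  len=0.2763
  (v23,v26,v27) [-++] → (-0.8162, -0.978599, -0.598545)–(-0.8162, -1.07897, -0.4604)  len=0.1708
  (v23,v27,v24) [-+-] → (-0.8162, -1.07897, -0.4604)–(-0.8162, -1.07897, 0.289657)  len=0.7501
  (v24,v27,v28) [-++] → (-0.8162, -1.07897, 0.289657)–(-0.8162, -1.07897, 0.4604)  len=0.1707
  (v24,v28,v25) [-++] → (-0.8162, -1.07897, 0.4604)–(-0.8162, -0.8162, 0.822096)  len=0.4471

Chained into 1 loop(s):
  loop 1: 20 segments, perimeter = 7.3062
Total perimeter = 7.306

loops=1 perimeter=7.306


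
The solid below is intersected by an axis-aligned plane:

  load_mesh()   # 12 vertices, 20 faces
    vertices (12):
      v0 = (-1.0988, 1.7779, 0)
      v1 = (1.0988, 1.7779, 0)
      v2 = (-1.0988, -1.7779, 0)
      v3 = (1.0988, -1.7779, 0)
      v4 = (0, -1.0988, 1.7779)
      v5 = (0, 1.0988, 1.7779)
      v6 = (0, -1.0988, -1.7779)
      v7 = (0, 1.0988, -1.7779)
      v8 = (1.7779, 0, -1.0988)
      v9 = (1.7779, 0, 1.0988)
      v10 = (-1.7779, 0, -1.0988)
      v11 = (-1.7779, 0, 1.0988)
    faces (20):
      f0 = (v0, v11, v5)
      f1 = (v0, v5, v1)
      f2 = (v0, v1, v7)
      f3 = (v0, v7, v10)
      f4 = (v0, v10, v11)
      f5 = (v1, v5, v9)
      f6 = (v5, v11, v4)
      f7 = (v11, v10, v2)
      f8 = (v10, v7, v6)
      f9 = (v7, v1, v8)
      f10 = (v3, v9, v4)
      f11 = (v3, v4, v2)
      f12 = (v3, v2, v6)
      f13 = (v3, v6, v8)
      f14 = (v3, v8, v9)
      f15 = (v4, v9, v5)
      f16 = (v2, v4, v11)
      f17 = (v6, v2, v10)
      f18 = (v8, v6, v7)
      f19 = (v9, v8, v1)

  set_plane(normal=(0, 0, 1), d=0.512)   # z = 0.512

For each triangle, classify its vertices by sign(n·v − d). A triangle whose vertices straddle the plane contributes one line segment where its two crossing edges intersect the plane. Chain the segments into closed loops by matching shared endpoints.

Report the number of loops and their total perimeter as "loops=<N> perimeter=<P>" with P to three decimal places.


loops=1 perimeter=10.775

Straddling triangles (10 of 20):
  (v0,v11,v5) [-++] → (-1.41524, 0.949465, 0.512)–(-0.782367, 1.58233, 0.512)  len=0.8950
  (v0,v5,v1) [-+-] → (-0.782367, 1.58233, 0.512)–(0.782367, 1.58233, 0.512)  len=1.5647
  (v0,v10,v11) [--+] → (-1.7779, 0, 0.512)–(-1.41524, 0.949465, 0.512)  len=1.0164
  (v1,v5,v9) [-++] → (0.782367, 1.58233, 0.512)–(1.41524, 0.949465, 0.512)  len=0.8950
  (v11,v10,v2) [+--] → (-1.7779, 0, 0.512)–(-1.41524, -0.949465, 0.512)  len=1.0164
  (v3,v9,v4) [-++] → (1.41524, -0.949465, 0.512)–(0.782367, -1.58233, 0.512)  len=0.8950
  (v3,v4,v2) [-+-] → (0.782367, -1.58233, 0.512)–(-0.782367, -1.58233, 0.512)  len=1.5647
  (v3,v8,v9) [--+] → (1.7779, 0, 0.512)–(1.41524, -0.949465, 0.512)  len=1.0164
  (v2,v4,v11) [-++] → (-0.782367, -1.58233, 0.512)–(-1.41524, -0.949465, 0.512)  len=0.8950
  (v9,v8,v1) [+--] → (1.7779, 0, 0.512)–(1.41524, 0.949465, 0.512)  len=1.0164

Chained into 1 loop(s):
  loop 1: 10 segments, perimeter = 10.7750
Total perimeter = 10.775
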